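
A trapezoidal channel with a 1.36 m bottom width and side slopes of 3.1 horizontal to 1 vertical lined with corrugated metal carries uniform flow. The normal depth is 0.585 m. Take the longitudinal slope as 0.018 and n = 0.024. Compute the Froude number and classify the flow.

supercritical

With bottom width b = 1.36 m and side slope z = 3.1: A = (b + zy)y = (1.36 + 3.1×0.585)×0.585 = 1.856 m²; P = b + 2y√(1+z²) = 1.36 + 2×0.585×3.257 = 5.171 m.
Hydraulic radius R = A/P = 1.856/5.171 = 0.359 m.
V = (1/n) R^(2/3) √S = (1/0.024) × 0.359^(2/3) × √0.018 = 2.824 m/s. Hydraulic depth D_h = A/T = 1.856/4.987 = 0.3723 m.
Froude number Fr = V/√(g·D_h) = 2.824/√(9.81×0.3723) = 1.48, which is greater than 1, so the flow is supercritical.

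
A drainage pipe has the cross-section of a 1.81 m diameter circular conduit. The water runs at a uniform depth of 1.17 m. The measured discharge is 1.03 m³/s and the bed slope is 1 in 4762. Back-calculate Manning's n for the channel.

n = 0.016

For a circular section of diameter D = 1.81 m at depth y = 1.17 m, the central angle is θ = 2 arccos(1 − 2y/D) = 3.736 rad. Then A = (D²/8)(θ − sin θ) = 1.759 m² and P = Dθ/2 = 3.381 m.
Hydraulic radius R = A/P = 1.759/3.381 = 0.5203 m.
Rearranging Manning's equation: n = (1/Q) A R^(2/3) S^(1/2) = (1/1.03) × 1.759 × 0.5203^(2/3) × √0.00021 = 0.016.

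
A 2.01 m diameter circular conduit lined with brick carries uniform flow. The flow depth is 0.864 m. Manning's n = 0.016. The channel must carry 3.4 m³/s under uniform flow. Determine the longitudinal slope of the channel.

For a circular section of diameter D = 2.01 m at depth y = 0.864 m, the central angle is θ = 2 arccos(1 − 2y/D) = 2.86 rad. Then A = (D²/8)(θ − sin θ) = 1.304 m² and P = Dθ/2 = 2.874 m.
Hydraulic radius R = A/P = 1.304/2.874 = 0.4537 m.
From Manning's equation, S = [nQ / (1 A R^(2/3))]² = [0.016 × 3.4 / (1 × 1.304 × 0.4537^(2/3))]² = 0.00499.

S = 0.00499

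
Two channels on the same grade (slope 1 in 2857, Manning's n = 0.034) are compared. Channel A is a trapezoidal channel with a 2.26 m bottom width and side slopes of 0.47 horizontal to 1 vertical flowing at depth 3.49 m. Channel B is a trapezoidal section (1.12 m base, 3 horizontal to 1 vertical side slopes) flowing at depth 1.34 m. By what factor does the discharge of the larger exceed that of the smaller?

Channel A: With bottom width b = 2.26 m and side slope z = 0.47: A = (b + zy)y = (2.26 + 0.47×3.49)×3.49 = 13.61 m²; P = b + 2y√(1+z²) = 2.26 + 2×3.49×1.105 = 9.973 m. Hydraulic radius R = A/P = 13.61/9.973 = 1.365 m. Q_A = (1/0.034)·13.61·1.365^(2/3)·√0.00035 = 9.217 m³/s.
Channel B: With bottom width b = 1.12 m and side slope z = 3: A = (b + zy)y = (1.12 + 3×1.34)×1.34 = 6.888 m²; P = b + 2y√(1+z²) = 1.12 + 2×1.34×3.162 = 9.595 m. Hydraulic radius R = A/P = 6.888/9.595 = 0.7178 m. Q_B = (1/0.034)·6.888·0.7178^(2/3)·√0.00035 = 3.038 m³/s.
The larger discharge is 9.217 m³/s and the smaller is 3.038 m³/s; the ratio is 3.03.

3.03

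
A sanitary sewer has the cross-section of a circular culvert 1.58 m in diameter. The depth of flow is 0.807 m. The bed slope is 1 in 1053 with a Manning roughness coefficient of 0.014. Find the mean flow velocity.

V = 1.2 m/s

For a circular section of diameter D = 1.58 m at depth y = 0.807 m, the central angle is θ = 2 arccos(1 − 2y/D) = 3.185 rad. Then A = (D²/8)(θ − sin θ) = 1.007 m² and P = Dθ/2 = 2.516 m.
Hydraulic radius R = A/P = 1.007/2.516 = 0.4003 m.
From Manning's equation, V = (1/n) R^(2/3) S^(1/2) = (1/0.014) × 0.4003^(2/3) × 0.0009497^(1/2) = 1.2 m/s.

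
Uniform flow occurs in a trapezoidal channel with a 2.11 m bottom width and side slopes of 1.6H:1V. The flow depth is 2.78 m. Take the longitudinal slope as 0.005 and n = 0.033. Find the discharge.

Q = 50 m³/s

With bottom width b = 2.11 m and side slope z = 1.6: A = (b + zy)y = (2.11 + 1.6×2.78)×2.78 = 18.23 m²; P = b + 2y√(1+z²) = 2.11 + 2×2.78×1.887 = 12.6 m.
Hydraulic radius R = A/P = 18.23/12.6 = 1.447 m.
Manning's equation: Q = (1/n) A R^(2/3) S^(1/2) = (1/0.033) × 18.23 × 1.447^(2/3) × 0.005^(1/2) = 50 m³/s.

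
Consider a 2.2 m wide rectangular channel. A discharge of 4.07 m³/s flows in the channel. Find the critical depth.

y_c = 0.704 m

For a rectangular channel, critical depth y_c = (q²/g)^(1/3) where q = Q/b = 4.07/2.2 = 1.85 m²/s.
So y_c = (1.85²/9.81)^(1/3) = 0.704 m.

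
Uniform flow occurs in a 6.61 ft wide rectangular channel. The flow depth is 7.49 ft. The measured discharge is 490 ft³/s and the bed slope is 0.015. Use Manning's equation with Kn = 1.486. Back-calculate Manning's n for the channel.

n = 0.032

Flow area A = b·y = 6.61 × 7.49 = 49.51 ft². Wetted perimeter P = b + 2y = 6.61 + 2×7.49 = 21.59 ft.
Hydraulic radius R = A/P = 49.51/21.59 = 2.293 ft.
Rearranging Manning's equation: n = (1.486/Q) A R^(2/3) S^(1/2) = (1.486/490) × 49.51 × 2.293^(2/3) × √0.015 = 0.032.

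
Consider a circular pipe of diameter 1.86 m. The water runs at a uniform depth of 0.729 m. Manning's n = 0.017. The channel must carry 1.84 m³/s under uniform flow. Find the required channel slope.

S = 0.00349

For a circular section of diameter D = 1.86 m at depth y = 0.729 m, the central angle is θ = 2 arccos(1 − 2y/D) = 2.706 rad. Then A = (D²/8)(θ − sin θ) = 0.9877 m² and P = Dθ/2 = 2.516 m.
Hydraulic radius R = A/P = 0.9877/2.516 = 0.3925 m.
From Manning's equation, S = [nQ / (1 A R^(2/3))]² = [0.017 × 1.84 / (1 × 0.9877 × 0.3925^(2/3))]² = 0.00349.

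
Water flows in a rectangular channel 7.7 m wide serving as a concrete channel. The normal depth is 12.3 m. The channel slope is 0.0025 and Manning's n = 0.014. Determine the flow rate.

Flow area A = b·y = 7.7 × 12.3 = 94.71 m². Wetted perimeter P = b + 2y = 7.7 + 2×12.3 = 32.3 m.
Hydraulic radius R = A/P = 94.71/32.3 = 2.932 m.
Manning's equation: Q = (1/n) A R^(2/3) S^(1/2) = (1/0.014) × 94.71 × 2.932^(2/3) × 0.0025^(1/2) = 693 m³/s.

Q = 693 m³/s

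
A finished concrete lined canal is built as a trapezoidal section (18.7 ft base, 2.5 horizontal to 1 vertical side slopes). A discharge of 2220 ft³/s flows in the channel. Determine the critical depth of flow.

At critical depth, Q² T / (g A³) = 1, i.e. A³/T = Q²/g = 2220²/32.2 = 153100.
Trying y = 4.46 ft: A³/T = 57550 — too small.
Trying y = 6.91 ft: A³/T = 288500 — too large.
Trying y = 5.83 ft: A³/T = 152600 — close enough.

y_c = 5.83 ft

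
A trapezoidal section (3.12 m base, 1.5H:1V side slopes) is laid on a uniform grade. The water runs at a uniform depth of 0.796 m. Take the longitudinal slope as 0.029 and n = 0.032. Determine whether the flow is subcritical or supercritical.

With bottom width b = 3.12 m and side slope z = 1.5: A = (b + zy)y = (3.12 + 1.5×0.796)×0.796 = 3.434 m²; P = b + 2y√(1+z²) = 3.12 + 2×0.796×1.803 = 5.99 m.
Hydraulic radius R = A/P = 3.434/5.99 = 0.5733 m.
V = (1/n) R^(2/3) √S = (1/0.032) × 0.5733^(2/3) × √0.029 = 3.672 m/s. Hydraulic depth D_h = A/T = 3.434/5.508 = 0.6234 m.
Froude number Fr = V/√(g·D_h) = 3.672/√(9.81×0.6234) = 1.48, which is greater than 1, so the flow is supercritical.

supercritical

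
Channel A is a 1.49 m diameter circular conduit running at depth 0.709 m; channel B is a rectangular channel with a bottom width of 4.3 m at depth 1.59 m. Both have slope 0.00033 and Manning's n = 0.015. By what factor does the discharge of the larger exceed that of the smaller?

15.5

Channel A: For a circular section of diameter D = 1.49 m at depth y = 0.709 m, the central angle is θ = 2 arccos(1 − 2y/D) = 3.045 rad. Then A = (D²/8)(θ − sin θ) = 0.8182 m² and P = Dθ/2 = 2.268 m. Hydraulic radius R = A/P = 0.8182/2.268 = 0.3607 m. Q_A = (1/0.015)·0.8182·0.3607^(2/3)·√0.00033 = 0.5021 m³/s.
Channel B: Flow area A = b·y = 4.3 × 1.59 = 6.837 m². Wetted perimeter P = b + 2y = 4.3 + 2×1.59 = 7.48 m. Hydraulic radius R = A/P = 6.837/7.48 = 0.914 m. Q_B = (1/0.015)·6.837·0.914^(2/3)·√0.00033 = 7.798 m³/s.
The larger discharge is 7.798 m³/s and the smaller is 0.5021 m³/s; the ratio is 15.5.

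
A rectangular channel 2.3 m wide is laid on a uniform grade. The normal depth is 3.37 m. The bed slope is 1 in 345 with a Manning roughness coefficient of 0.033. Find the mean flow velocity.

Flow area A = b·y = 2.3 × 3.37 = 7.751 m². Wetted perimeter P = b + 2y = 2.3 + 2×3.37 = 9.04 m.
Hydraulic radius R = A/P = 7.751/9.04 = 0.8574 m.
From Manning's equation, V = (1/n) R^(2/3) S^(1/2) = (1/0.033) × 0.8574^(2/3) × 0.002899^(1/2) = 1.47 m/s.

V = 1.47 m/s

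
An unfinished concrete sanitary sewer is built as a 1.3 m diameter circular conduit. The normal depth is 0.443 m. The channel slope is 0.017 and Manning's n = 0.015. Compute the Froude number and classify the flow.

supercritical

For a circular section of diameter D = 1.3 m at depth y = 0.443 m, the central angle is θ = 2 arccos(1 − 2y/D) = 2.493 rad. Then A = (D²/8)(θ − sin θ) = 0.3992 m² and P = Dθ/2 = 1.621 m.
Hydraulic radius R = A/P = 0.3992/1.621 = 0.2463 m.
V = (1/n) R^(2/3) √S = (1/0.015) × 0.2463^(2/3) × √0.017 = 3.415 m/s. Hydraulic depth D_h = A/T = 0.3992/1.232 = 0.3239 m.
Froude number Fr = V/√(g·D_h) = 3.415/√(9.81×0.3239) = 1.92, which is greater than 1, so the flow is supercritical.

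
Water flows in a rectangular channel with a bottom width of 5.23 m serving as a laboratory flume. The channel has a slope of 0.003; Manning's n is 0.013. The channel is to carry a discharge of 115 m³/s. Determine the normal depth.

y_n = 3.88 m

Manning's equation rearranged: A R^(2/3) = nQ / (1·√S) = 0.013 × 115 / (√0.003) = 27.29.
Try y = 4.75 m: A R^(2/3) = 35.2 — high.
Try y = 2.96 m: A R^(2/3) = 19.27 — low.
Try y = 3.88 m: A R^(2/3) = 27.32 — ≈ 27.29.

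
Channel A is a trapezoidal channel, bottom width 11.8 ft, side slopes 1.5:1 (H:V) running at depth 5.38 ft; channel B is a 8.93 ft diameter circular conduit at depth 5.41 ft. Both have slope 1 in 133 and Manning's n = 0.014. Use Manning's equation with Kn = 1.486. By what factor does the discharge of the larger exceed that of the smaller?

Channel A: With bottom width b = 11.8 ft and side slope z = 1.5: A = (b + zy)y = (11.8 + 1.5×5.38)×5.38 = 106.9 ft²; P = b + 2y√(1+z²) = 11.8 + 2×5.38×1.803 = 31.2 ft. Hydraulic radius R = A/P = 106.9/31.2 = 3.427 ft. Q_A = (1.486/0.014)·106.9·3.427^(2/3)·√0.007519 = 2236 ft³/s.
Channel B: For a circular section of diameter D = 8.93 ft at depth y = 5.41 ft, the central angle is θ = 2 arccos(1 − 2y/D) = 3.568 rad. Then A = (D²/8)(θ − sin θ) = 39.69 ft² and P = Dθ/2 = 15.93 ft. Hydraulic radius R = A/P = 39.69/15.93 = 2.491 ft. Q_B = (1.486/0.014)·39.69·2.491^(2/3)·√0.007519 = 671.3 ft³/s.
The larger discharge is 2236 ft³/s and the smaller is 671.3 ft³/s; the ratio is 3.33.

3.33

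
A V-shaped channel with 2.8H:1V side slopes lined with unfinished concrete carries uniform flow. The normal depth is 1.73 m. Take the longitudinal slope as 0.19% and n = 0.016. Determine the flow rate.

Q = 19.9 m³/s

For a triangular section with side slope z = 2.8: A = zy² = 2.8×1.73² = 8.38 m²; P = 2y√(1+z²) = 2×1.73×2.973 = 10.29 m.
Hydraulic radius R = A/P = 8.38/10.29 = 0.8146 m.
Manning's equation: Q = (1/n) A R^(2/3) S^(1/2) = (1/0.016) × 8.38 × 0.8146^(2/3) × 0.0019^(1/2) = 19.9 m³/s.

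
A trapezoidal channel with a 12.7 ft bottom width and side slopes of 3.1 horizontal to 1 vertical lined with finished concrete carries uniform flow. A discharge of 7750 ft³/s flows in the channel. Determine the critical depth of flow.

At critical depth, Q² T / (g A³) = 1, i.e. A³/T = Q²/g = 7750²/32.2 = 1865000.
Trying y = 8.89 ft: A³/T = 676000 — too small.
Trying y = 11.3 ft: A³/T = 1896000 — close enough.

y_c = 11.3 ft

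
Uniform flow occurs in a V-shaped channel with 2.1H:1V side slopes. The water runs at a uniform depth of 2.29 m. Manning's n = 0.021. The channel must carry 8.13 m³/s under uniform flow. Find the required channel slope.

S = 0.00023

For a triangular section with side slope z = 2.1: A = zy² = 2.1×2.29² = 11.01 m²; P = 2y√(1+z²) = 2×2.29×2.326 = 10.65 m.
Hydraulic radius R = A/P = 11.01/10.65 = 1.034 m.
From Manning's equation, S = [nQ / (1 A R^(2/3))]² = [0.021 × 8.13 / (1 × 11.01 × 1.034^(2/3))]² = 0.00023.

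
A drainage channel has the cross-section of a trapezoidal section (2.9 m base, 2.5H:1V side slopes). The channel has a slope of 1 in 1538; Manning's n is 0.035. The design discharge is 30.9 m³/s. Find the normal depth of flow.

Manning's equation rearranged: A R^(2/3) = nQ / (1·√S) = 0.035 × 30.9 / (√0.0006502) = 42.41.
At y = 2.18 m: A R^(2/3) = 21.05 — too small.
At y = 3.65 m: A R^(2/3) = 68.41 — too large.
At y = 2.97 m: A R^(2/3) = 42.35 — matches.

y_n = 2.97 m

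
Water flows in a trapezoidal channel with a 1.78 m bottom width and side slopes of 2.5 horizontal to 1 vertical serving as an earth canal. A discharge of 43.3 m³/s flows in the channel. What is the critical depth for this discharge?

y_c = 1.95 m

At critical depth, Q² T / (g A³) = 1, i.e. A³/T = Q²/g = 43.3²/9.81 = 191.1.
At y = 2.34 m: A³/T = 422.2 — too large.
At y = 1.58 m: A³/T = 76.66 — too small.
At y = 1.95 m: A³/T = 189.5 — close enough.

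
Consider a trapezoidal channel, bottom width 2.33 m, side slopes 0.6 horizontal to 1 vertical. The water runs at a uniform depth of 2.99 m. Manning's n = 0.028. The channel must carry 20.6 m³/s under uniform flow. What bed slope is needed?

With bottom width b = 2.33 m and side slope z = 0.6: A = (b + zy)y = (2.33 + 0.6×2.99)×2.99 = 12.33 m²; P = b + 2y√(1+z²) = 2.33 + 2×2.99×1.166 = 9.304 m.
Hydraulic radius R = A/P = 12.33/9.304 = 1.325 m.
From Manning's equation, S = [nQ / (1 A R^(2/3))]² = [0.028 × 20.6 / (1 × 12.33 × 1.325^(2/3))]² = 0.0015.

S = 0.0015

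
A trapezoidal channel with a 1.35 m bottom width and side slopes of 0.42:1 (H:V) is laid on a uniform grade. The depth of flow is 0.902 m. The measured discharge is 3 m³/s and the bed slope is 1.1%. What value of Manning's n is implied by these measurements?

With bottom width b = 1.35 m and side slope z = 0.42: A = (b + zy)y = (1.35 + 0.42×0.902)×0.902 = 1.559 m²; P = b + 2y√(1+z²) = 1.35 + 2×0.902×1.085 = 3.307 m.
Hydraulic radius R = A/P = 1.559/3.307 = 0.4716 m.
Rearranging Manning's equation: n = (1/Q) A R^(2/3) S^(1/2) = (1/3) × 1.559 × 0.4716^(2/3) × √0.011 = 0.033.

n = 0.033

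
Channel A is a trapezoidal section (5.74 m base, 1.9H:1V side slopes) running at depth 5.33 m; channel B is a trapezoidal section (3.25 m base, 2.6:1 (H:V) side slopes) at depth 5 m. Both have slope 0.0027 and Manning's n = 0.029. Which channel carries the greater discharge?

channel A

Channel A: With bottom width b = 5.74 m and side slope z = 1.9: A = (b + zy)y = (5.74 + 1.9×5.33)×5.33 = 84.57 m²; P = b + 2y√(1+z²) = 5.74 + 2×5.33×2.147 = 28.63 m. Hydraulic radius R = A/P = 84.57/28.63 = 2.954 m. Q_A = (1/0.029)·84.57·2.954^(2/3)·√0.0027 = 312 m³/s.
Channel B: With bottom width b = 3.25 m and side slope z = 2.6: A = (b + zy)y = (3.25 + 2.6×5)×5 = 81.25 m²; P = b + 2y√(1+z²) = 3.25 + 2×5×2.786 = 31.11 m. Hydraulic radius R = A/P = 81.25/31.11 = 2.612 m. Q_B = (1/0.029)·81.25·2.612^(2/3)·√0.0027 = 276.1 m³/s.
Q_A = 312 m³/s vs Q_B = 276.1 m³/s, so channel A carries more.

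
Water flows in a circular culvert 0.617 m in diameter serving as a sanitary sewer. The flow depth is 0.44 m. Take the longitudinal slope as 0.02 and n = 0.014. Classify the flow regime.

supercritical

For a circular section of diameter D = 0.617 m at depth y = 0.44 m, the central angle is θ = 2 arccos(1 − 2y/D) = 4.022 rad. Then A = (D²/8)(θ − sin θ) = 0.2281 m² and P = Dθ/2 = 1.241 m.
Hydraulic radius R = A/P = 0.2281/1.241 = 0.1838 m.
V = (1/n) R^(2/3) √S = (1/0.014) × 0.1838^(2/3) × √0.02 = 3.266 m/s. Hydraulic depth D_h = A/T = 0.2281/0.5581 = 0.4087 m.
Froude number Fr = V/√(g·D_h) = 3.266/√(9.81×0.4087) = 1.63, which is greater than 1, so the flow is supercritical.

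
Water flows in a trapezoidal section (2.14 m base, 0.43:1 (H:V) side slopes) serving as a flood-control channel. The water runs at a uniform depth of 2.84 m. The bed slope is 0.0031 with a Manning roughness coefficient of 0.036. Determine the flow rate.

With bottom width b = 2.14 m and side slope z = 0.43: A = (b + zy)y = (2.14 + 0.43×2.84)×2.84 = 9.546 m²; P = b + 2y√(1+z²) = 2.14 + 2×2.84×1.089 = 8.323 m.
Hydraulic radius R = A/P = 9.546/8.323 = 1.147 m.
Manning's equation: Q = (1/n) A R^(2/3) S^(1/2) = (1/0.036) × 9.546 × 1.147^(2/3) × 0.0031^(1/2) = 16.2 m³/s.

Q = 16.2 m³/s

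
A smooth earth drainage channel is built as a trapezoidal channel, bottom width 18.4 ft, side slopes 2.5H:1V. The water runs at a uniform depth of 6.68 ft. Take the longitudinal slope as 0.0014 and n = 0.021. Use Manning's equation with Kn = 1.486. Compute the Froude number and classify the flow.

With bottom width b = 18.4 ft and side slope z = 2.5: A = (b + zy)y = (18.4 + 2.5×6.68)×6.68 = 234.5 ft²; P = b + 2y√(1+z²) = 18.4 + 2×6.68×2.693 = 54.37 ft.
Hydraulic radius R = A/P = 234.5/54.37 = 4.312 ft.
V = (1.486/n) R^(2/3) √S = (1.486/0.021) × 4.312^(2/3) × √0.0014 = 7.015 ft/s. Hydraulic depth D_h = A/T = 234.5/51.8 = 4.526 ft.
Froude number Fr = V/√(g·D_h) = 7.015/√(32.2×4.526) = 0.581, which is less than 1, so the flow is subcritical.

subcritical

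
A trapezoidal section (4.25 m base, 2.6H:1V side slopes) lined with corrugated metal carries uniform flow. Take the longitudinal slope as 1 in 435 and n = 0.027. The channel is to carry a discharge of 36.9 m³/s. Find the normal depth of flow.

y_n = 1.96 m

Manning's equation rearranged: A R^(2/3) = nQ / (1·√S) = 0.027 × 36.9 / (√0.002299) = 20.78.
Try y = 2.38 m: A R^(2/3) = 31.37 — over.
Try y = 1.96 m: A R^(2/3) = 20.77 — matches.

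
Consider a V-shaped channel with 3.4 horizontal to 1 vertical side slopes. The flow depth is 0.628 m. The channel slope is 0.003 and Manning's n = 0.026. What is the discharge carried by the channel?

Q = 1.27 m³/s

For a triangular section with side slope z = 3.4: A = zy² = 3.4×0.628² = 1.341 m²; P = 2y√(1+z²) = 2×0.628×3.544 = 4.451 m.
Hydraulic radius R = A/P = 1.341/4.451 = 0.3012 m.
Manning's equation: Q = (1/n) A R^(2/3) S^(1/2) = (1/0.026) × 1.341 × 0.3012^(2/3) × 0.003^(1/2) = 1.27 m³/s.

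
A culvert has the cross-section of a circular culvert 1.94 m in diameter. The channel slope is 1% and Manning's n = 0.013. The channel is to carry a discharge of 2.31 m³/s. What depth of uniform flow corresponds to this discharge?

Manning's equation rearranged: A R^(2/3) = nQ / (1·√S) = 0.013 × 2.31 / (√0.01) = 0.3003.
Trying y = 0.611 m: A R^(2/3) = 0.3925 — high.
Trying y = 0.478 m: A R^(2/3) = 0.2428 — low.
Trying y = 0.532 m: A R^(2/3) = 0.3 — close enough.

y_n = 0.532 m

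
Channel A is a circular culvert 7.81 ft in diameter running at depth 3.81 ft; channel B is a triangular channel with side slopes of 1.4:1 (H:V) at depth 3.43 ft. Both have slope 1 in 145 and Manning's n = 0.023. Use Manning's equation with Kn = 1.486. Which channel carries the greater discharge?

channel A

Channel A: For a circular section of diameter D = 7.81 ft at depth y = 3.81 ft, the central angle is θ = 2 arccos(1 − 2y/D) = 3.093 rad. Then A = (D²/8)(θ − sin θ) = 23.21 ft² and P = Dθ/2 = 12.08 ft. Hydraulic radius R = A/P = 23.21/12.08 = 1.922 ft. Q_A = (1.486/0.023)·23.21·1.922^(2/3)·√0.006897 = 192.5 ft³/s.
Channel B: For a triangular section with side slope z = 1.4: A = zy² = 1.4×3.43² = 16.47 ft²; P = 2y√(1+z²) = 2×3.43×1.72 = 11.8 ft. Hydraulic radius R = A/P = 16.47/11.8 = 1.396 ft. Q_B = (1.486/0.023)·16.47·1.396^(2/3)·√0.006897 = 110.4 ft³/s.
Q_A = 192.5 ft³/s vs Q_B = 110.4 ft³/s, so channel A carries more.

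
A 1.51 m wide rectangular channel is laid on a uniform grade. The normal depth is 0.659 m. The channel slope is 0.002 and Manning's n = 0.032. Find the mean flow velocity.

V = 0.697 m/s

Flow area A = b·y = 1.51 × 0.659 = 0.9951 m². Wetted perimeter P = b + 2y = 1.51 + 2×0.659 = 2.828 m.
Hydraulic radius R = A/P = 0.9951/2.828 = 0.3519 m.
From Manning's equation, V = (1/n) R^(2/3) S^(1/2) = (1/0.032) × 0.3519^(2/3) × 0.002^(1/2) = 0.697 m/s.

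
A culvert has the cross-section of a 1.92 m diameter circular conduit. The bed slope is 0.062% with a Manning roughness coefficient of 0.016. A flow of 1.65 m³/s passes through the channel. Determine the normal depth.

Manning's equation rearranged: A R^(2/3) = nQ / (1·√S) = 0.016 × 1.65 / (√0.00062) = 1.06.
Try y = 1.26 m: A R^(2/3) = 1.361 — high.
Try y = 0.876 m: A R^(2/3) = 0.7575 — low.
Try y = 1.07 m: A R^(2/3) = 1.062 — ≈ 1.06.

y_n = 1.07 m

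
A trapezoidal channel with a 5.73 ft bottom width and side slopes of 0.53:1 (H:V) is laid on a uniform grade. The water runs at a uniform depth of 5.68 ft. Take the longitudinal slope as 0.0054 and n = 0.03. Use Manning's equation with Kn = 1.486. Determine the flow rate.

With bottom width b = 5.73 ft and side slope z = 0.53: A = (b + zy)y = (5.73 + 0.53×5.68)×5.68 = 49.65 ft²; P = b + 2y√(1+z²) = 5.73 + 2×5.68×1.132 = 18.59 ft.
Hydraulic radius R = A/P = 49.65/18.59 = 2.671 ft.
Manning's equation: Q = (1.486/n) A R^(2/3) S^(1/2) = (1.486/0.03) × 49.65 × 2.671^(2/3) × 0.0054^(1/2) = 348 ft³/s.

Q = 348 ft³/s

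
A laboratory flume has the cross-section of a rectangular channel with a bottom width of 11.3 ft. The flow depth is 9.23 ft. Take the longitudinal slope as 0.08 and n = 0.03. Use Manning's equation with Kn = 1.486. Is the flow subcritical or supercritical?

supercritical

Flow area A = b·y = 11.3 × 9.23 = 104.3 ft². Wetted perimeter P = b + 2y = 11.3 + 2×9.23 = 29.76 ft.
Hydraulic radius R = A/P = 104.3/29.76 = 3.505 ft.
V = (1.486/n) R^(2/3) √S = (1.486/0.03) × 3.505^(2/3) × √0.08 = 32.33 ft/s. Hydraulic depth D_h = A/T = 104.3/11.3 = 9.23 ft.
Froude number Fr = V/√(g·D_h) = 32.33/√(32.2×9.23) = 1.88, which is greater than 1, so the flow is supercritical.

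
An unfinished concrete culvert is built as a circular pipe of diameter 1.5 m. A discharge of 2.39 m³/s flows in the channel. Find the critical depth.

At critical depth, Q² T / (g A³) = 1, i.e. A³/T = Q²/g = 2.39²/9.81 = 0.5823.
At y = 0.915 m: A³/T = 0.9836 — over.
At y = 0.798 m: A³/T = 0.5828 — ≈ 0.5823.

y_c = 0.798 m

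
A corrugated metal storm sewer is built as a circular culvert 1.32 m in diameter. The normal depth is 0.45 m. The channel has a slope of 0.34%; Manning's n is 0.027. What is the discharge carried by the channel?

Q = 0.353 m³/s

For a circular section of diameter D = 1.32 m at depth y = 0.45 m, the central angle is θ = 2 arccos(1 − 2y/D) = 2.494 rad. Then A = (D²/8)(θ − sin θ) = 0.4118 m² and P = Dθ/2 = 1.646 m.
Hydraulic radius R = A/P = 0.4118/1.646 = 0.2502 m.
Manning's equation: Q = (1/n) A R^(2/3) S^(1/2) = (1/0.027) × 0.4118 × 0.2502^(2/3) × 0.0034^(1/2) = 0.353 m³/s.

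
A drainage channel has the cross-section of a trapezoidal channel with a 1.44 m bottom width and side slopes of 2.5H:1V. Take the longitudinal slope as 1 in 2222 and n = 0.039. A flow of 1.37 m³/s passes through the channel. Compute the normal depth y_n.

Manning's equation rearranged: A R^(2/3) = nQ / (1·√S) = 0.039 × 1.37 / (√0.00045) = 2.519.
Try y = 0.838 m: A R^(2/3) = 1.86 — low.
Try y = 1.12 m: A R^(2/3) = 3.511 — high.
Try y = 0.964 m: A R^(2/3) = 2.521 — close enough.

y_n = 0.964 m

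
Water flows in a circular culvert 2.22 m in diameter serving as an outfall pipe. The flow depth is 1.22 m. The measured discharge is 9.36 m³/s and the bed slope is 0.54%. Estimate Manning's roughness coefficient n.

n = 0.012

For a circular section of diameter D = 2.22 m at depth y = 1.22 m, the central angle is θ = 2 arccos(1 − 2y/D) = 3.34 rad. Then A = (D²/8)(θ − sin θ) = 2.179 m² and P = Dθ/2 = 3.708 m.
Hydraulic radius R = A/P = 2.179/3.708 = 0.5878 m.
Rearranging Manning's equation: n = (1/Q) A R^(2/3) S^(1/2) = (1/9.36) × 2.179 × 0.5878^(2/3) × √0.0054 = 0.012.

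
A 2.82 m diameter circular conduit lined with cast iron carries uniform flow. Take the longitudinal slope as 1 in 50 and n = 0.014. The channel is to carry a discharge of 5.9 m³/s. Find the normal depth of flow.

y_n = 0.654 m

Manning's equation rearranged: A R^(2/3) = nQ / (1·√S) = 0.014 × 5.9 / (√0.02) = 0.5841.
Trying y = 0.498 m: A R^(2/3) = 0.3363 — short.
Trying y = 0.745 m: A R^(2/3) = 0.7558 — over.
Trying y = 0.654 m: A R^(2/3) = 0.5836 — ≈ 0.5841.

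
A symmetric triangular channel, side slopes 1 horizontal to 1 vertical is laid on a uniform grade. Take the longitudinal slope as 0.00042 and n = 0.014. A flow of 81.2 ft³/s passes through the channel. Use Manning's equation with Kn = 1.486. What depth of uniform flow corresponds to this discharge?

Manning's equation rearranged: A R^(2/3) = nQ / (1.486·√S) = 0.014 × 81.2 / (1.486 × √0.00042) = 37.33.
Try y = 6.41 ft: A R^(2/3) = 70.89 — over.
Try y = 5.04 ft: A R^(2/3) = 37.34 — ≈ 37.33.

y_n = 5.04 ft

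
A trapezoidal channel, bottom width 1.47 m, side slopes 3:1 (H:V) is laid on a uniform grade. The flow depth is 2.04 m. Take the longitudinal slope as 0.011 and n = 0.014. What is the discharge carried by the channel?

With bottom width b = 1.47 m and side slope z = 3: A = (b + zy)y = (1.47 + 3×2.04)×2.04 = 15.48 m²; P = b + 2y√(1+z²) = 1.47 + 2×2.04×3.162 = 14.37 m.
Hydraulic radius R = A/P = 15.48/14.37 = 1.077 m.
Manning's equation: Q = (1/n) A R^(2/3) S^(1/2) = (1/0.014) × 15.48 × 1.077^(2/3) × 0.011^(1/2) = 122 m³/s.

Q = 122 m³/s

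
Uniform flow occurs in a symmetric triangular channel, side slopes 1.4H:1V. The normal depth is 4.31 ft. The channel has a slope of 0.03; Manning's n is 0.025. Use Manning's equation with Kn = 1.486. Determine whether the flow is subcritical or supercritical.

For a triangular section with side slope z = 1.4: A = zy² = 1.4×4.31² = 26.01 ft²; P = 2y√(1+z²) = 2×4.31×1.72 = 14.83 ft.
Hydraulic radius R = A/P = 26.01/14.83 = 1.754 ft.
V = (1.486/n) R^(2/3) √S = (1.486/0.025) × 1.754^(2/3) × √0.03 = 14.97 ft/s. Hydraulic depth D_h = A/T = 26.01/12.07 = 2.155 ft.
Froude number Fr = V/√(g·D_h) = 14.97/√(32.2×2.155) = 1.8, which is greater than 1, so the flow is supercritical.

supercritical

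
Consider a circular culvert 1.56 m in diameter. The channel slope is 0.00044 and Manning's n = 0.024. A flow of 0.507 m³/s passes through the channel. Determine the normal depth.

y_n = 0.842 m

Manning's equation rearranged: A R^(2/3) = nQ / (1·√S) = 0.024 × 0.507 / (√0.00044) = 0.5801.
Try y = 1.02 m: A R^(2/3) = 0.7783 — too large.
Try y = 0.587 m: A R^(2/3) = 0.3072 — too small.
Try y = 0.842 m: A R^(2/3) = 0.5795 — ≈ 0.5801.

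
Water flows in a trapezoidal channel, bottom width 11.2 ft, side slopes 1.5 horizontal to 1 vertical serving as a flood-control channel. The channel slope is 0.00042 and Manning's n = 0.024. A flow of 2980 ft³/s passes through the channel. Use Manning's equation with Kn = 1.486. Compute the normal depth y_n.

y_n = 16.2 ft

Manning's equation rearranged: A R^(2/3) = nQ / (1.486·√S) = 0.024 × 2980 / (1.486 × √0.00042) = 2348.
Try y = 11.7 ft: A R^(2/3) = 1148 — low.
Try y = 19.4 ft: A R^(2/3) = 3540 — high.
Try y = 16.2 ft: A R^(2/3) = 2350 — close enough.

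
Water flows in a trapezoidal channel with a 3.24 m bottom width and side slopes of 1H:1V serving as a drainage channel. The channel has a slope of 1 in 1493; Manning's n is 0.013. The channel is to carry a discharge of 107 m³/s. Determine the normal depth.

y_n = 4.32 m

Manning's equation rearranged: A R^(2/3) = nQ / (1·√S) = 0.013 × 107 / (√0.0006698) = 53.75.
Try y = 5.33 m: A R^(2/3) = 84 — over.
Try y = 3.06 m: A R^(2/3) = 26.6 — short.
Try y = 4.32 m: A R^(2/3) = 53.77 — matches.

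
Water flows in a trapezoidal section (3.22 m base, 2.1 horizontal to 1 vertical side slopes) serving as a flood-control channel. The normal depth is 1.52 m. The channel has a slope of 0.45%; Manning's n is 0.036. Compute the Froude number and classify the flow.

With bottom width b = 3.22 m and side slope z = 2.1: A = (b + zy)y = (3.22 + 2.1×1.52)×1.52 = 9.746 m²; P = b + 2y√(1+z²) = 3.22 + 2×1.52×2.326 = 10.29 m.
Hydraulic radius R = A/P = 9.746/10.29 = 0.9471 m.
V = (1/n) R^(2/3) √S = (1/0.036) × 0.9471^(2/3) × √0.0045 = 1.797 m/s. Hydraulic depth D_h = A/T = 9.746/9.604 = 1.015 m.
Froude number Fr = V/√(g·D_h) = 1.797/√(9.81×1.015) = 0.57, which is less than 1, so the flow is subcritical.

subcritical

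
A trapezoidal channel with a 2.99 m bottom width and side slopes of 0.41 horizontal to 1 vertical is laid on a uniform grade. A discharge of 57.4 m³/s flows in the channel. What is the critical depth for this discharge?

y_c = 2.91 m

At critical depth, Q² T / (g A³) = 1, i.e. A³/T = Q²/g = 57.4²/9.81 = 335.9.
At y = 2.41 m: A³/T = 177.4 — low.
At y = 3.5 m: A³/T = 633.9 — high.
At y = 2.91 m: A³/T = 335.5 — matches.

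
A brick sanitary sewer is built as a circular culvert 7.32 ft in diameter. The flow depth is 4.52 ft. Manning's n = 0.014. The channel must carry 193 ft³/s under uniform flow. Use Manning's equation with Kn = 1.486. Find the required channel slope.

For a circular section of diameter D = 7.32 ft at depth y = 4.52 ft, the central angle is θ = 2 arccos(1 − 2y/D) = 3.616 rad. Then A = (D²/8)(θ − sin θ) = 27.28 ft² and P = Dθ/2 = 13.23 ft.
Hydraulic radius R = A/P = 27.28/13.23 = 2.061 ft.
From Manning's equation, S = [nQ / (1.486 A R^(2/3))]² = [0.014 × 193 / (1.486 × 27.28 × 2.061^(2/3))]² = 0.00169.

S = 0.00169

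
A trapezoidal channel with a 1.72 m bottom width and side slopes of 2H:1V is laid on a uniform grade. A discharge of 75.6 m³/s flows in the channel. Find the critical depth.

At critical depth, Q² T / (g A³) = 1, i.e. A³/T = Q²/g = 75.6²/9.81 = 582.6.
Trying y = 3.36 m: A³/T = 1504 — high.
Trying y = 2.09 m: A³/T = 186 — low.
Trying y = 2.72 m: A³/T = 586.2 — close enough.

y_c = 2.72 m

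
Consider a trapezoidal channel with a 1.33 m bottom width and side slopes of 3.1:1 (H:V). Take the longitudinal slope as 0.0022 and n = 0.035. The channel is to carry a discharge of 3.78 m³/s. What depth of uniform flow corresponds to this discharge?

y_n = 0.969 m

Manning's equation rearranged: A R^(2/3) = nQ / (1·√S) = 0.035 × 3.78 / (√0.0022) = 2.821.
Try y = 0.724 m: A R^(2/3) = 1.47 — low.
Try y = 1.24 m: A R^(2/3) = 4.971 — high.
Try y = 0.969 m: A R^(2/3) = 2.817 — matches.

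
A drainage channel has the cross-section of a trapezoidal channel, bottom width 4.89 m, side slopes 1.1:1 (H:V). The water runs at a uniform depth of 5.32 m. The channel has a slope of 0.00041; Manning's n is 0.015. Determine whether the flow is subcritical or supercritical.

subcritical

With bottom width b = 4.89 m and side slope z = 1.1: A = (b + zy)y = (4.89 + 1.1×5.32)×5.32 = 57.15 m²; P = b + 2y√(1+z²) = 4.89 + 2×5.32×1.487 = 20.71 m.
Hydraulic radius R = A/P = 57.15/20.71 = 2.76 m.
V = (1/n) R^(2/3) √S = (1/0.015) × 2.76^(2/3) × √0.00041 = 2.656 m/s. Hydraulic depth D_h = A/T = 57.15/16.59 = 3.444 m.
Froude number Fr = V/√(g·D_h) = 2.656/√(9.81×3.444) = 0.457, which is less than 1, so the flow is subcritical.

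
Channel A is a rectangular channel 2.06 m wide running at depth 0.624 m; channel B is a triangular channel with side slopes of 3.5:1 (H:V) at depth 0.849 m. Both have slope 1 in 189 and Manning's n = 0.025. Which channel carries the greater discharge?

channel B

Channel A: Flow area A = b·y = 2.06 × 0.624 = 1.285 m². Wetted perimeter P = b + 2y = 2.06 + 2×0.624 = 3.308 m. Hydraulic radius R = A/P = 1.285/3.308 = 0.3886 m. Q_A = (1/0.025)·1.285·0.3886^(2/3)·√0.005291 = 1.992 m³/s.
Channel B: For a triangular section with side slope z = 3.5: A = zy² = 3.5×0.849² = 2.523 m²; P = 2y√(1+z²) = 2×0.849×3.64 = 6.181 m. Hydraulic radius R = A/P = 2.523/6.181 = 0.4082 m. Q_B = (1/0.025)·2.523·0.4082^(2/3)·√0.005291 = 4.039 m³/s.
Q_A = 1.992 m³/s vs Q_B = 4.039 m³/s, so channel B carries more.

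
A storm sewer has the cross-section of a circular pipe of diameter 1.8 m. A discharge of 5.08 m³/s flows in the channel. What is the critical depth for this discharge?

At critical depth, Q² T / (g A³) = 1, i.e. A³/T = Q²/g = 5.08²/9.81 = 2.631.
At y = 0.769 m: A³/T = 0.6269 — low.
At y = 1.33 m: A³/T = 5.18 — high.
At y = 1.12 m: A³/T = 2.642 — ≈ 2.631.

y_c = 1.12 m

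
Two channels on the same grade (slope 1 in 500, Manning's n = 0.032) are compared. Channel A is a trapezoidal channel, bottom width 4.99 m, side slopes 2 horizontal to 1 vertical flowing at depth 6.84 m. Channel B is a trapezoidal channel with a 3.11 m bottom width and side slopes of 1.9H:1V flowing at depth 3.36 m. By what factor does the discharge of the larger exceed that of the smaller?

Channel A: With bottom width b = 4.99 m and side slope z = 2: A = (b + zy)y = (4.99 + 2×6.84)×6.84 = 127.7 m²; P = b + 2y√(1+z²) = 4.99 + 2×6.84×2.236 = 35.58 m. Hydraulic radius R = A/P = 127.7/35.58 = 3.589 m. Q_A = (1/0.032)·127.7·3.589^(2/3)·√0.002 = 418.4 m³/s.
Channel B: With bottom width b = 3.11 m and side slope z = 1.9: A = (b + zy)y = (3.11 + 1.9×3.36)×3.36 = 31.9 m²; P = b + 2y√(1+z²) = 3.11 + 2×3.36×2.147 = 17.54 m. Hydraulic radius R = A/P = 31.9/17.54 = 1.819 m. Q_B = (1/0.032)·31.9·1.819^(2/3)·√0.002 = 66.43 m³/s.
The larger discharge is 418.4 m³/s and the smaller is 66.43 m³/s; the ratio is 6.3.

6.3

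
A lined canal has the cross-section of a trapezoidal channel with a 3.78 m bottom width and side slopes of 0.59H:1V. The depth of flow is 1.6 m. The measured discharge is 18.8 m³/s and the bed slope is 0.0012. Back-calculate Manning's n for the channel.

n = 0.014

With bottom width b = 3.78 m and side slope z = 0.59: A = (b + zy)y = (3.78 + 0.59×1.6)×1.6 = 7.558 m²; P = b + 2y√(1+z²) = 3.78 + 2×1.6×1.161 = 7.495 m.
Hydraulic radius R = A/P = 7.558/7.495 = 1.008 m.
Rearranging Manning's equation: n = (1/Q) A R^(2/3) S^(1/2) = (1/18.8) × 7.558 × 1.008^(2/3) × √0.0012 = 0.014.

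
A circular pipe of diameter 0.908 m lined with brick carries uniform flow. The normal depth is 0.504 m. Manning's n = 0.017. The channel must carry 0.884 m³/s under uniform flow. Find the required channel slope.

For a circular section of diameter D = 0.908 m at depth y = 0.504 m, the central angle is θ = 2 arccos(1 − 2y/D) = 3.362 rad. Then A = (D²/8)(θ − sin θ) = 0.3691 m² and P = Dθ/2 = 1.526 m.
Hydraulic radius R = A/P = 0.3691/1.526 = 0.2418 m.
From Manning's equation, S = [nQ / (1 A R^(2/3))]² = [0.017 × 0.884 / (1 × 0.3691 × 0.2418^(2/3))]² = 0.011.

S = 0.011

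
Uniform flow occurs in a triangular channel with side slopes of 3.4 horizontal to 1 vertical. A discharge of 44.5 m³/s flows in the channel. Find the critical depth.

y_c = 2.04 m

At critical depth, Q² T / (g A³) = 1, i.e. A³/T = Q²/g = 44.5²/9.81 = 201.9.
At y = 1.78 m: A³/T = 103.3 — low.
At y = 2.51 m: A³/T = 575.8 — high.
At y = 2.04 m: A³/T = 204.2 — close enough.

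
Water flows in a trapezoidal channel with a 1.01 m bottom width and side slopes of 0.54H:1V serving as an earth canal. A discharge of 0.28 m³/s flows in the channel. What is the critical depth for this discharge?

At critical depth, Q² T / (g A³) = 1, i.e. A³/T = Q²/g = 0.28²/9.81 = 0.007992.
Trying y = 0.244 m: A³/T = 0.01698 — high.
Trying y = 0.192 m: A³/T = 0.008031 — ≈ 0.007992.

y_c = 0.192 m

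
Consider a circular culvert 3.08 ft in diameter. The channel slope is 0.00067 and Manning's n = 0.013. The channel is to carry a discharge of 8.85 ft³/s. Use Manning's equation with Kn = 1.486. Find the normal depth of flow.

y_n = 1.5 ft

Manning's equation rearranged: A R^(2/3) = nQ / (1.486·√S) = 0.013 × 8.85 / (1.486 × √0.00067) = 2.991.
At y = 1.68 ft: A R^(2/3) = 3.617 — high.
At y = 1.2 ft: A R^(2/3) = 2.01 — low.
At y = 1.5 ft: A R^(2/3) = 2.992 — ≈ 2.991.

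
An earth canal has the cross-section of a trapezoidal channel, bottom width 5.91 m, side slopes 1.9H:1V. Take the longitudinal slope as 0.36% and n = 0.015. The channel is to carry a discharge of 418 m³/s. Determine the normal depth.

Manning's equation rearranged: A R^(2/3) = nQ / (1·√S) = 0.015 × 418 / (√0.0036) = 104.5.
At y = 4.89 m: A R^(2/3) = 146.3 — high.
At y = 3.67 m: A R^(2/3) = 79.54 — low.
At y = 4.18 m: A R^(2/3) = 104.6 — matches.

y_n = 4.18 m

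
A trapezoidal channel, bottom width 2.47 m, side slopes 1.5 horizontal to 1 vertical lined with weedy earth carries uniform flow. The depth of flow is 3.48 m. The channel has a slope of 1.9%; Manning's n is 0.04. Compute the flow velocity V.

V = 5.07 m/s

With bottom width b = 2.47 m and side slope z = 1.5: A = (b + zy)y = (2.47 + 1.5×3.48)×3.48 = 26.76 m²; P = b + 2y√(1+z²) = 2.47 + 2×3.48×1.803 = 15.02 m.
Hydraulic radius R = A/P = 26.76/15.02 = 1.782 m.
From Manning's equation, V = (1/n) R^(2/3) S^(1/2) = (1/0.04) × 1.782^(2/3) × 0.019^(1/2) = 5.07 m/s.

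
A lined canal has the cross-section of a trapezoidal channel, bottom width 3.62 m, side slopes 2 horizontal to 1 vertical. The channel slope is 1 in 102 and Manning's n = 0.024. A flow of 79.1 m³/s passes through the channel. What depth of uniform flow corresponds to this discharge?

Manning's equation rearranged: A R^(2/3) = nQ / (1·√S) = 0.024 × 79.1 / (√0.009804) = 19.17.
At y = 1.67 m: A R^(2/3) = 11.99 — too small.
At y = 2.1 m: A R^(2/3) = 19.18 — ≈ 19.17.

y_n = 2.1 m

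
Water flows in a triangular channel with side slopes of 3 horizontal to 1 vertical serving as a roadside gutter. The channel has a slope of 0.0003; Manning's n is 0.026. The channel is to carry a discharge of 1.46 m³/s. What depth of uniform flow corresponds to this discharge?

Manning's equation rearranged: A R^(2/3) = nQ / (1·√S) = 0.026 × 1.46 / (√0.0003) = 2.192.
Try y = 1.29 m: A R^(2/3) = 3.598 — too large.
Try y = 1.07 m: A R^(2/3) = 2.185 — close enough.

y_n = 1.07 m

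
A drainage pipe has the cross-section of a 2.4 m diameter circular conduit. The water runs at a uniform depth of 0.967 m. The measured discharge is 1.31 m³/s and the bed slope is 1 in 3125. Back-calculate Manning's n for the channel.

n = 0.015

For a circular section of diameter D = 2.4 m at depth y = 0.967 m, the central angle is θ = 2 arccos(1 − 2y/D) = 2.751 rad. Then A = (D²/8)(θ − sin θ) = 1.706 m² and P = Dθ/2 = 3.301 m.
Hydraulic radius R = A/P = 1.706/3.301 = 0.5169 m.
Rearranging Manning's equation: n = (1/Q) A R^(2/3) S^(1/2) = (1/1.31) × 1.706 × 0.5169^(2/3) × √0.00032 = 0.015.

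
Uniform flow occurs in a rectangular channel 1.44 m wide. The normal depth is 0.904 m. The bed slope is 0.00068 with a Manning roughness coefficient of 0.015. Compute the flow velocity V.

Flow area A = b·y = 1.44 × 0.904 = 1.302 m². Wetted perimeter P = b + 2y = 1.44 + 2×0.904 = 3.248 m.
Hydraulic radius R = A/P = 1.302/3.248 = 0.4008 m.
From Manning's equation, V = (1/n) R^(2/3) S^(1/2) = (1/0.015) × 0.4008^(2/3) × 0.00068^(1/2) = 0.945 m/s.

V = 0.945 m/s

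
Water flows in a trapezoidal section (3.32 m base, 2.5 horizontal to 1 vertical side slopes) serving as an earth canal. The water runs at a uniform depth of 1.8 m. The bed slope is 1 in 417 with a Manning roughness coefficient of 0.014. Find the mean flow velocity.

V = 3.69 m/s

With bottom width b = 3.32 m and side slope z = 2.5: A = (b + zy)y = (3.32 + 2.5×1.8)×1.8 = 14.08 m²; P = b + 2y√(1+z²) = 3.32 + 2×1.8×2.693 = 13.01 m.
Hydraulic radius R = A/P = 14.08/13.01 = 1.082 m.
From Manning's equation, V = (1/n) R^(2/3) S^(1/2) = (1/0.014) × 1.082^(2/3) × 0.002398^(1/2) = 3.69 m/s.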